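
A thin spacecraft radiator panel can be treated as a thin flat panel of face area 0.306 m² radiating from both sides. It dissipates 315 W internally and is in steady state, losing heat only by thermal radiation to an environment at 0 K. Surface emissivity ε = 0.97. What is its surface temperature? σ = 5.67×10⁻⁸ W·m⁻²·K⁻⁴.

T ≈ 311 K

Steady state: internal power = radiated power, P = εσA T⁴.
Radiating area A = 2·0.306 = 0.6120 m².
T⁴ = P/(εσA) = 315/(0.97·5.67×10⁻⁸·0.6120) = 9.358×10⁹ K⁴.
T = (9.358×10⁹)^(1/4).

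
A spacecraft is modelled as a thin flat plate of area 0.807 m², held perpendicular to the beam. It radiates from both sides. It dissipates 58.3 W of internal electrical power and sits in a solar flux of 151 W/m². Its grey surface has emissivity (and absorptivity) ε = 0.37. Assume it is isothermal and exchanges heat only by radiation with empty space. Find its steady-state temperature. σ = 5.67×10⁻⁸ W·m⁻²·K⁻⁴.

At steady state, absorbed solar power + internal power = radiated power.
Absorbed: α·S·A_cross = 0.37·151·0.8070 = 45.09 W (cross-section A).
Total input = 45.09 + 58.3 = 103.4 W.
Radiated: εσ·A_surf·T⁴ with A_surf = 2A = 1.614 m².
T⁴ = 103.4/(0.37·5.67×10⁻⁸·1.614) = 3.053×10⁹ K⁴.

T ≈ 235 K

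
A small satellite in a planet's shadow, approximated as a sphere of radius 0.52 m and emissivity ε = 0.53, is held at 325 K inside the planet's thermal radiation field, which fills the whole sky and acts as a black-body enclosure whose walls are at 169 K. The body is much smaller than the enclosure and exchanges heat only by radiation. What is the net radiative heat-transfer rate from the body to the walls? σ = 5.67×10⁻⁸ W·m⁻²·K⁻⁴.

P_net ≈ 1060 W

For a small grey body in a large enclosure: P_net = εσA(T_body⁴ − T_wall⁴).
A = 4πr² = 3.398 m²; T_body⁴ − T_wall⁴ = 1.116×10¹⁰ − 8.157×10⁸ = 1.034×10¹⁰ K⁴.
|P_net| = 0.53·5.67×10⁻⁸·3.398·1.034×10¹⁰.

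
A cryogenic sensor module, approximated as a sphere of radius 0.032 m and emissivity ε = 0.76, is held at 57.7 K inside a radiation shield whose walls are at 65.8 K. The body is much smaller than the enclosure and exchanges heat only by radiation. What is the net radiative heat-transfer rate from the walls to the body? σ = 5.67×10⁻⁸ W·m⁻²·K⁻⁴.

P_net ≈ 0.00425 W

For a small grey body in a large enclosure: P_net = εσA(T_body⁴ − T_wall⁴).
A = 4πr² = 0.01287 m²; T_body⁴ − T_wall⁴ = 1.108×10⁷ − 1.875×10⁷ = -7.662×10⁶ K⁴.
|P_net| = 0.76·5.67×10⁻⁸·0.01287·7.662×10⁶.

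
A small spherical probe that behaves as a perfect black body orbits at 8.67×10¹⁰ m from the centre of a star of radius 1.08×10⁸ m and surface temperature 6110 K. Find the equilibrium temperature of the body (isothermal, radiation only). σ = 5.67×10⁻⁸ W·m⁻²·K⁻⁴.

T ≈ 152 K

The star's surface emits σT_*⁴; at distance d the flux is S = σT_*⁴(R_*/d)².
S = 5.67×10⁻⁸·(6110)⁴·(1.08×10⁸/8.67×10¹⁰)² = 122.6 W/m².
For an isothermal sphere T⁴ = (1−a)S/(4σ) = 5.406×10⁸ K⁴.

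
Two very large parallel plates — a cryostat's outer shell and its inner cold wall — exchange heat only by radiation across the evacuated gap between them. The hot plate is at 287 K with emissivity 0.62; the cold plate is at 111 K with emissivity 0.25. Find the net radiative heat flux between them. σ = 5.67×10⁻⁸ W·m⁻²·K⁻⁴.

For two infinite grey parallel plates, q = σ(T₁⁴ − T₂⁴)/(1/ε₁ + 1/ε₂ − 1).
T₁⁴ − T₂⁴ = 6.785×10⁹ − 1.518×10⁸ = 6.633×10⁹ K⁴.
1/ε₁ + 1/ε₂ − 1 = 1.613 + 4.000 − 1 = 4.613.
q = 5.67×10⁻⁸ × 6.633×10⁹ / 4.613.

q ≈ 81.5 W/m²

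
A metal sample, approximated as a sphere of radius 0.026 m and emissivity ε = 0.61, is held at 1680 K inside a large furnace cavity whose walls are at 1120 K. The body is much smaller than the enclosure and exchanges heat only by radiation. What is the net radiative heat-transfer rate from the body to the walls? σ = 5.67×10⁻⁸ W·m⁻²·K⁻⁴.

P_net ≈ 1880 W

For a small grey body in a large enclosure: P_net = εσA(T_body⁴ − T_wall⁴).
A = 4πr² = 0.008495 m²; T_body⁴ − T_wall⁴ = 7.966×10¹² − 1.574×10¹² = 6.392×10¹² K⁴.
|P_net| = 0.61·5.67×10⁻⁸·0.008495·6.392×10¹².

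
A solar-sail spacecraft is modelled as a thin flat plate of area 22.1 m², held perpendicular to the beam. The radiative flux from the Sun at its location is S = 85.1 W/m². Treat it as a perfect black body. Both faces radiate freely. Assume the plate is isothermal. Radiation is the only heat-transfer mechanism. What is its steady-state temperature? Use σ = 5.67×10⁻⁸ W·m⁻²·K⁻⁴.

At equilibrium, absorbed power = emitted power.
Absorbing cross-section = A = 22.10 m²; emitting surface = 2A = 44.20 m² (ratio 2).
S·A_cross = εσ·A_surf·T⁴  ⇒  T⁴ = S/(2σ).
T⁴ = 1.00·85.1/(2·5.67×10⁻⁸) = 7.504×10⁸ K⁴.
T = (7.504×10⁸)^(1/4).

T ≈ 166 K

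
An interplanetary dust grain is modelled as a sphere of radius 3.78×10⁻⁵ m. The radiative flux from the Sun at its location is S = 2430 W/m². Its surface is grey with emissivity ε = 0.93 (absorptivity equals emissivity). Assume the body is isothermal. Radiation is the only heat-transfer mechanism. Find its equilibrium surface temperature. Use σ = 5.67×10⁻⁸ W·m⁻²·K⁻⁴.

T ≈ 322 K

At equilibrium, absorbed power = emitted power.
Absorbing cross-section = πr² = 4.489×10⁻⁹ m²; emitting surface = 4πr² = 1.796×10⁻⁸ m² (ratio 4).
εS·A_cross = εσ·A_surf·T⁴  ⇒  T⁴ = S/(4σ)   (ε cancels).
T⁴ = 2430/(4·5.67×10⁻⁸) = 1.071×10¹⁰ K⁴.
T = (1.071×10¹⁰)^(1/4).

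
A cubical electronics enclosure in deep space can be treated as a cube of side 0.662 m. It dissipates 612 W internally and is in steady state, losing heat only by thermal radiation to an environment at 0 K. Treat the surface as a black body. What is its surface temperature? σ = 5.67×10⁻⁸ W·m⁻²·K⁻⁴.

T ≈ 253 K

Steady state: internal power = radiated power, P = εσA T⁴.
Radiating area A = 6L² = 2.629 m².
T⁴ = P/(εσA) = 612/(1.0·5.67×10⁻⁸·2.629) = 4.105×10⁹ K⁴.
T = (4.105×10⁹)^(1/4).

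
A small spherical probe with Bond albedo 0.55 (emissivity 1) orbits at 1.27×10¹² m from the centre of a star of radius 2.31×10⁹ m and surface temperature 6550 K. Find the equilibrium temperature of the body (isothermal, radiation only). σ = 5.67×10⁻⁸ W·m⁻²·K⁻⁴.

T ≈ 162 K

The star's surface emits σT_*⁴; at distance d the flux is S = σT_*⁴(R_*/d)².
S = 5.67×10⁻⁸·(6550)⁴·(2.31×10⁹/1.27×10¹²)² = 345.3 W/m².
For an isothermal sphere T⁴ = (1−a)S/(4σ) = 6.851×10⁸ K⁴.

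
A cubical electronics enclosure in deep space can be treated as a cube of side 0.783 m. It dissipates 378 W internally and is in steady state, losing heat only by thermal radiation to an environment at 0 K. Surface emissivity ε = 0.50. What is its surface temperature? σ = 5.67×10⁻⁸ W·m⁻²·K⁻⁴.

T ≈ 245 K

Steady state: internal power = radiated power, P = εσA T⁴.
Radiating area A = 6L² = 3.679 m².
T⁴ = P/(εσA) = 378/(0.50·5.67×10⁻⁸·3.679) = 3.625×10⁹ K⁴.
T = (3.625×10⁹)^(1/4).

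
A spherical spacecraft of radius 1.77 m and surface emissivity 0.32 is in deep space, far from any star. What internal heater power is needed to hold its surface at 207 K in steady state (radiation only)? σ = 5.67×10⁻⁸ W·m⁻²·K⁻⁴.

P = εσ·4πr²·T⁴.
4πr² = 39.37 m²; T⁴ = 1.836×10⁹ K⁴.
P = 0.32·5.67×10⁻⁸·39.37·1.836×10⁹.

P ≈ 1310 W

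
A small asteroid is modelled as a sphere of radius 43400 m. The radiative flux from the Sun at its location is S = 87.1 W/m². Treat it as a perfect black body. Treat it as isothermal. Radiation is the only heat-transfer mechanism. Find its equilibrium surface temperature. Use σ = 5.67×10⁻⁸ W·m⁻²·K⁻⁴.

T ≈ 140 K

At equilibrium, absorbed power = emitted power.
Absorbing cross-section = πr² = 5.917×10⁹ m²; emitting surface = 4πr² = 2.367×10¹⁰ m² (ratio 4).
S·A_cross = εσ·A_surf·T⁴  ⇒  T⁴ = S/(4σ).
T⁴ = 1.00·87.1/(4·5.67×10⁻⁸) = 3.840×10⁸ K⁴.
T = (3.840×10⁸)^(1/4).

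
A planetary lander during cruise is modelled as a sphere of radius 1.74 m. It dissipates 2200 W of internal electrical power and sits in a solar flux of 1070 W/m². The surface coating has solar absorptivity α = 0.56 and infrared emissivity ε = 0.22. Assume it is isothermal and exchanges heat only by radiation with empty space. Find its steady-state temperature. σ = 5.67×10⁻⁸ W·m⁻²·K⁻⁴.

At steady state, absorbed solar power + internal power = radiated power.
Absorbed: α·S·A_cross = 0.56·1070·9.511 = 5699 W (cross-section πr²).
Total input = 5699 + 2200 = 7899 W.
Radiated: εσ·A_surf·T⁴ with A_surf = 4πr² = 38.05 m².
T⁴ = 7899/(0.22·5.67×10⁻⁸·38.05) = 1.664×10¹⁰ K⁴.

T ≈ 359 K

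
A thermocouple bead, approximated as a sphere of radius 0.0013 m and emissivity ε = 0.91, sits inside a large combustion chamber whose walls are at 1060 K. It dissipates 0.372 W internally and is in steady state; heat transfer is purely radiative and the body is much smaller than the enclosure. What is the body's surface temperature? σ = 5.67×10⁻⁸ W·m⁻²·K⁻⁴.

T ≈ 1130 K

For a small grey body in a large enclosure, net radiated power = εσA(T⁴ − T_w⁴).
Steady state: P = εσA(T⁴ − T_w⁴) with A = 4πr² = 2.124×10⁻⁵ m².
T⁴ = P/(εσA) + T_w⁴ = 0.372/(0.91·5.67×10⁻⁸·2.124×10⁻⁵) + (1060)⁴
    = 3.395×10¹¹ + 1.262×10¹² = 1.602×10¹² K⁴.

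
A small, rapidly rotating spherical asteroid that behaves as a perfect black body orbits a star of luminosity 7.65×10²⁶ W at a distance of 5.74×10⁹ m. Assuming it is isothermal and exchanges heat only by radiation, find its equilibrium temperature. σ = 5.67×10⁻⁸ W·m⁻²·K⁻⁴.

First find the stellar flux at distance d: S = L/(4πd²) = 7.65×10²⁶/(4π·(5.74×10⁹)²) = 1.848×10⁶ W/m².
For an isothermal sphere, absorbed (1−a)S·πr² = emitted σ·4πr²·T⁴, so T⁴ = (1−a)S/(4σ).
T⁴ = 1.00·1.848×10⁶/(4·5.67×10⁻⁸) = 8.147×10¹² K⁴.

T ≈ 1690 K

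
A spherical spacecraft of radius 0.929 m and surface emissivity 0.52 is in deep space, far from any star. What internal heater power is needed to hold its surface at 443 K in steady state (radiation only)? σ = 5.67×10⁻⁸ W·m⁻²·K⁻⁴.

P = εσ·4πr²·T⁴.
4πr² = 10.85 m²; T⁴ = 3.851×10¹⁰ K⁴.
P = 0.52·5.67×10⁻⁸·10.85·3.851×10¹⁰.

P ≈ 12300 W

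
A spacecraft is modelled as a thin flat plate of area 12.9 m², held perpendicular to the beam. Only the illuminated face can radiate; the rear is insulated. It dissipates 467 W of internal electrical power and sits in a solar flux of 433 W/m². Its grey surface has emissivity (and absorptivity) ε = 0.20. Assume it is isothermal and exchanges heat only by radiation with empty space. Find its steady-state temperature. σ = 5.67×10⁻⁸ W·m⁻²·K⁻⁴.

T ≈ 323 K

At steady state, absorbed solar power + internal power = radiated power.
Absorbed: α·S·A_cross = 0.20·433·12.90 = 1117 W (cross-section A).
Total input = 1117 + 467 = 1584 W.
Radiated: εσ·A_surf·T⁴ with A_surf = A = 12.90 m².
T⁴ = 1584/(0.20·5.67×10⁻⁸·12.90) = 1.083×10¹⁰ K⁴.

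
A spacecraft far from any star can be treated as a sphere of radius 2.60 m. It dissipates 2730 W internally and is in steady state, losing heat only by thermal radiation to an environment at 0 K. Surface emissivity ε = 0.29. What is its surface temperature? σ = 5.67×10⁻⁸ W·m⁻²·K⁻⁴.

T ≈ 210 K

Steady state: internal power = radiated power, P = εσA T⁴.
Radiating area A = 4πr² = 84.95 m².
T⁴ = P/(εσA) = 2730/(0.29·5.67×10⁻⁸·84.95) = 1.954×10⁹ K⁴.
T = (1.954×10⁹)^(1/4).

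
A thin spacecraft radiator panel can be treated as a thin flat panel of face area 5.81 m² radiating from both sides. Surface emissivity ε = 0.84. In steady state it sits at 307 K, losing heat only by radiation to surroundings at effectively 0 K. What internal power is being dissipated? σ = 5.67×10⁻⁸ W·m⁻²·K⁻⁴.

Steady state: P = εσA T⁴.
A = 2·5.81 = 11.62 m²; T⁴ = (307)⁴ = 8.883×10⁹ K⁴.
P = 0.84 × 5.67×10⁻⁸ × 11.62 × 8.883×10⁹.

P ≈ 4920 W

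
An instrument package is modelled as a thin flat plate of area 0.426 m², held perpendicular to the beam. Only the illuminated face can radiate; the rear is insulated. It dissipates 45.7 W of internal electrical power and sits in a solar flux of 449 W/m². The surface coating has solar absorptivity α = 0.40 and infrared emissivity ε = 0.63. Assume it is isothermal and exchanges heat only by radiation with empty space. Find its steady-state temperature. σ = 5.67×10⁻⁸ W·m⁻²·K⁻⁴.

At steady state, absorbed solar power + internal power = radiated power.
Absorbed: α·S·A_cross = 0.40·449·0.4260 = 76.51 W (cross-section A).
Total input = 76.51 + 45.7 = 122.2 W.
Radiated: εσ·A_surf·T⁴ with A_surf = A = 0.4260 m².
T⁴ = 122.2/(0.63·5.67×10⁻⁸·0.4260) = 8.031×10⁹ K⁴.

T ≈ 299 K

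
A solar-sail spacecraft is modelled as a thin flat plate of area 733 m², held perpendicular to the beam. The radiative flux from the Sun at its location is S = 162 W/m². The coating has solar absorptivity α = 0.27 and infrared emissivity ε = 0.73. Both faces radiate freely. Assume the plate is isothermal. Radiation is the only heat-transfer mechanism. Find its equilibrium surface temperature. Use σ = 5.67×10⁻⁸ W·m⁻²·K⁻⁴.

At equilibrium, absorbed power = emitted power.
Absorbing cross-section = A = 733.0 m²; emitting surface = 2A = 1466 m² (ratio 2).
αS·A_cross = εσ·A_surf·T⁴  ⇒  T⁴ = αS/(ε·2σ).
T⁴ = 0.270·162/(0.73·2·5.67×10⁻⁸) = 5.284×10⁸ K⁴.
T = (5.284×10⁸)^(1/4).

T ≈ 152 K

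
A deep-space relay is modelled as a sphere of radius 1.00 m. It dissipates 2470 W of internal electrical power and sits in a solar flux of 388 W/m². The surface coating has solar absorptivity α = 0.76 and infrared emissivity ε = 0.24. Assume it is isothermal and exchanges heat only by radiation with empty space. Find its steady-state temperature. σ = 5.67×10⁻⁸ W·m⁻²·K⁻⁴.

At steady state, absorbed solar power + internal power = radiated power.
Absorbed: α·S·A_cross = 0.76·388·3.142 = 926.4 W (cross-section πr²).
Total input = 926.4 + 2470 = 3396 W.
Radiated: εσ·A_surf·T⁴ with A_surf = 4πr² = 12.57 m².
T⁴ = 3396/(0.24·5.67×10⁻⁸·12.57) = 1.986×10¹⁰ K⁴.

T ≈ 375 K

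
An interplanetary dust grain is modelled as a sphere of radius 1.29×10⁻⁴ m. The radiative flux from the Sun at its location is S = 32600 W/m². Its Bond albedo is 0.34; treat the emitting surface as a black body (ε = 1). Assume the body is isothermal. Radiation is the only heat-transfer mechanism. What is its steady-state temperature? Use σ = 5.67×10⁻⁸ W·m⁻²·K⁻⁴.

At equilibrium, absorbed power = emitted power.
Absorbing cross-section = πr² = 5.228×10⁻⁸ m²; emitting surface = 4πr² = 2.091×10⁻⁷ m² (ratio 4).
(1−a)S·A_cross = εσ·A_surf·T⁴  ⇒  T⁴ = (1−a)S/(4σ).
T⁴ = 0.660·32600/(4·5.67×10⁻⁸) = 9.487×10¹⁰ K⁴.
T = (9.487×10¹⁰)^(1/4).

T ≈ 555 K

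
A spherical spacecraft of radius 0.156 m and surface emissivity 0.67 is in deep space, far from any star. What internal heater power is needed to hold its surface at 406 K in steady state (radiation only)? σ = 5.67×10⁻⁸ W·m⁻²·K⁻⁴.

P ≈ 316 W

P = εσ·4πr²·T⁴.
4πr² = 0.3058 m²; T⁴ = 2.717×10¹⁰ K⁴.
P = 0.67·5.67×10⁻⁸·0.3058·2.717×10¹⁰.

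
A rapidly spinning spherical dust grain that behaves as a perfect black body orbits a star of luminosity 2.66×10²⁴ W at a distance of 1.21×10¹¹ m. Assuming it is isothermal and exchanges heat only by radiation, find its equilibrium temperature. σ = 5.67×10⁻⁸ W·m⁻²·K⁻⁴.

T ≈ 89.4 K

First find the stellar flux at distance d: S = L/(4πd²) = 2.66×10²⁴/(4π·(1.21×10¹¹)²) = 14.46 W/m².
For an isothermal sphere, absorbed (1−a)S·πr² = emitted σ·4πr²·T⁴, so T⁴ = (1−a)S/(4σ).
T⁴ = 1.00·14.46/(4·5.67×10⁻⁸) = 6.375×10⁷ K⁴.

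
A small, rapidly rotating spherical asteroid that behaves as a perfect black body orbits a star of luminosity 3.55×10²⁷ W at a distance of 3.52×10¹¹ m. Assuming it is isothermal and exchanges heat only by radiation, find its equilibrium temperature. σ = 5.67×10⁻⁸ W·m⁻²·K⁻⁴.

First find the stellar flux at distance d: S = L/(4πd²) = 3.55×10²⁷/(4π·(3.52×10¹¹)²) = 2280 W/m².
For an isothermal sphere, absorbed (1−a)S·πr² = emitted σ·4πr²·T⁴, so T⁴ = (1−a)S/(4σ).
T⁴ = 1.00·2280/(4·5.67×10⁻⁸) = 1.005×10¹⁰ K⁴.

T ≈ 317 K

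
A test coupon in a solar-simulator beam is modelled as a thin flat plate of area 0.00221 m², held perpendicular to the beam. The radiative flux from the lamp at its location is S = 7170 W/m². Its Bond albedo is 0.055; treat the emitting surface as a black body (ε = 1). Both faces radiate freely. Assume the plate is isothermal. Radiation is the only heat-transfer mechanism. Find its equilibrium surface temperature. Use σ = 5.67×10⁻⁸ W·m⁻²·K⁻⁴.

At equilibrium, absorbed power = emitted power.
Absorbing cross-section = A = 0.002210 m²; emitting surface = 2A = 0.004420 m² (ratio 2).
(1−a)S·A_cross = εσ·A_surf·T⁴  ⇒  T⁴ = (1−a)S/(2σ).
T⁴ = 0.945·7170/(2·5.67×10⁻⁸) = 5.975×10¹⁰ K⁴.
T = (5.975×10¹⁰)^(1/4).

T ≈ 494 K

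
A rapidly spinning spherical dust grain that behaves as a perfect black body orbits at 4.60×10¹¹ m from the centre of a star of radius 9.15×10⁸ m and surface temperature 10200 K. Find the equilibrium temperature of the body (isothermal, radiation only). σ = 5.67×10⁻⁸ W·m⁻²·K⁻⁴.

T ≈ 322 K

The star's surface emits σT_*⁴; at distance d the flux is S = σT_*⁴(R_*/d)².
S = 5.67×10⁻⁸·(10200)⁴·(9.15×10⁸/4.60×10¹¹)² = 2428 W/m².
For an isothermal sphere T⁴ = (1−a)S/(4σ) = 1.071×10¹⁰ K⁴.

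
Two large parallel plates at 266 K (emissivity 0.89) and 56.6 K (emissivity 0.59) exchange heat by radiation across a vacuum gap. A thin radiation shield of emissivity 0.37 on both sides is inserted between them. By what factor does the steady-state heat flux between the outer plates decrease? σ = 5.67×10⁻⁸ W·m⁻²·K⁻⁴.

factor ≈ 3.42

Without shield: q₀ = σΔ(T⁴)/(1/ε₁+1/ε₂−1) with denominator 1.819.
With shield the two gaps are in series; the resistances add: (1/ε₁+1/ε_s−1)+(1/ε_s+1/ε₂−1) = 2.826+3.398 = 6.224.
Heat-flux ratio q₀/q = 6.224/1.819.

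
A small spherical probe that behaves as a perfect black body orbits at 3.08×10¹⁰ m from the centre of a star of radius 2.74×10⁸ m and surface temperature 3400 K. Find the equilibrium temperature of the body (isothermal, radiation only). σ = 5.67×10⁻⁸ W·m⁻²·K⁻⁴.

The star's surface emits σT_*⁴; at distance d the flux is S = σT_*⁴(R_*/d)².
S = 5.67×10⁻⁸·(3400)⁴·(2.74×10⁸/3.08×10¹⁰)² = 599.7 W/m².
For an isothermal sphere T⁴ = (1−a)S/(4σ) = 2.644×10⁹ K⁴.

T ≈ 227 K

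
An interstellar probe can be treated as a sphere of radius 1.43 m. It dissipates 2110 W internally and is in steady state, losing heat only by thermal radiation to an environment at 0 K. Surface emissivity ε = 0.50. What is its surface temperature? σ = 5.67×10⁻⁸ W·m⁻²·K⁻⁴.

Steady state: internal power = radiated power, P = εσA T⁴.
Radiating area A = 4πr² = 25.70 m².
T⁴ = P/(εσA) = 2110/(0.50·5.67×10⁻⁸·25.70) = 2.896×10⁹ K⁴.
T = (2.896×10⁹)^(1/4).

T ≈ 232 K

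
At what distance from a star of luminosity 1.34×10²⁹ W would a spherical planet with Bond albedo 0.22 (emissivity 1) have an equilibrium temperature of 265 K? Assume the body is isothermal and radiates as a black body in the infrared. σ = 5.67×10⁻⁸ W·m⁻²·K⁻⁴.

d ≈ 2.73×10¹² m

For an isothermal black-emitting sphere, (1−a)S·πr² = σ·4πr²·T⁴ ⇒ S = 4σT⁴/(1−a).
S = 4·5.67×10⁻⁸·(265)⁴/0.780 = 1434 W/m².
Flux falls as S = L/(4πd²), so d = √(L/(4πS)) = √(1.34×10²⁹/(4π·1434)).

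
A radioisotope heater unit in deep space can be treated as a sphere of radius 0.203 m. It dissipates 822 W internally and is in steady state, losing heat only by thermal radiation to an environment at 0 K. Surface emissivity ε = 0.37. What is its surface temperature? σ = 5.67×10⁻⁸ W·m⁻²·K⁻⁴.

T ≈ 524 K

Steady state: internal power = radiated power, P = εσA T⁴.
Radiating area A = 4πr² = 0.5178 m².
T⁴ = P/(εσA) = 822/(0.37·5.67×10⁻⁸·0.5178) = 7.566×10¹⁰ K⁴.
T = (7.566×10¹⁰)^(1/4).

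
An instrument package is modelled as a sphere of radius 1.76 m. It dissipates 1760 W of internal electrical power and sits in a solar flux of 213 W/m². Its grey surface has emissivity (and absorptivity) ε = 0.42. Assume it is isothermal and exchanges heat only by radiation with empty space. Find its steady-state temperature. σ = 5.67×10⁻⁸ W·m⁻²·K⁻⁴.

At steady state, absorbed solar power + internal power = radiated power.
Absorbed: α·S·A_cross = 0.42·213·9.731 = 870.6 W (cross-section πr²).
Total input = 870.6 + 1760 = 2631 W.
Radiated: εσ·A_surf·T⁴ with A_surf = 4πr² = 38.93 m².
T⁴ = 2631/(0.42·5.67×10⁻⁸·38.93) = 2.838×10⁹ K⁴.

T ≈ 231 K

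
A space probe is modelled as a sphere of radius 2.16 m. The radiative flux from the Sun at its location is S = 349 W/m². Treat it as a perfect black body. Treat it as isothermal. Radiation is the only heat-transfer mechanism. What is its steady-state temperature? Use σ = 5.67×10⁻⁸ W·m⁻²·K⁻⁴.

At equilibrium, absorbed power = emitted power.
Absorbing cross-section = πr² = 14.66 m²; emitting surface = 4πr² = 58.63 m² (ratio 4).
S·A_cross = εσ·A_surf·T⁴  ⇒  T⁴ = S/(4σ).
T⁴ = 1.00·349/(4·5.67×10⁻⁸) = 1.539×10⁹ K⁴.
T = (1.539×10⁹)^(1/4).

T ≈ 198 K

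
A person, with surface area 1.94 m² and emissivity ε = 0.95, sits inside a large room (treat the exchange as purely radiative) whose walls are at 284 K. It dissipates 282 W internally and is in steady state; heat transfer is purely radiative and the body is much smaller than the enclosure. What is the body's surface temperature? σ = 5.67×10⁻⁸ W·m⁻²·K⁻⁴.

T ≈ 310 K

For a small grey body in a large enclosure, net radiated power = εσA(T⁴ − T_w⁴).
Steady state: P = εσA(T⁴ − T_w⁴) with A = 1.94 m².
T⁴ = P/(εσA) + T_w⁴ = 282/(0.95·5.67×10⁻⁸·1.940) + (284)⁴
    = 2.699×10⁹ + 6.505×10⁹ = 9.204×10⁹ K⁴.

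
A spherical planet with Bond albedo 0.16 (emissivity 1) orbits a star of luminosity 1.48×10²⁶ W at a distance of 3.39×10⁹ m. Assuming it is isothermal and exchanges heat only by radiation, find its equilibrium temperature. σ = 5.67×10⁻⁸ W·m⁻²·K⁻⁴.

T ≈ 1400 K

First find the stellar flux at distance d: S = L/(4πd²) = 1.48×10²⁶/(4π·(3.39×10⁹)²) = 1.025×10⁶ W/m².
For an isothermal sphere, absorbed (1−a)S·πr² = emitted σ·4πr²·T⁴, so T⁴ = (1−a)S/(4σ).
T⁴ = 0.840·1.025×10⁶/(4·5.67×10⁻⁸) = 3.796×10¹² K⁴.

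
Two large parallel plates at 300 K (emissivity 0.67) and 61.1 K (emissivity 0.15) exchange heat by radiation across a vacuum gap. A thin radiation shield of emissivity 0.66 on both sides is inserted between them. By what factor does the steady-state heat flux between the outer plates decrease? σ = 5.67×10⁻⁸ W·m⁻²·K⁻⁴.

Without shield: q₀ = σΔ(T⁴)/(1/ε₁+1/ε₂−1) with denominator 7.159.
With shield the two gaps are in series; the resistances add: (1/ε₁+1/ε_s−1)+(1/ε_s+1/ε₂−1) = 2.008+7.182 = 9.190.
Heat-flux ratio q₀/q = 9.190/7.159.

factor ≈ 1.28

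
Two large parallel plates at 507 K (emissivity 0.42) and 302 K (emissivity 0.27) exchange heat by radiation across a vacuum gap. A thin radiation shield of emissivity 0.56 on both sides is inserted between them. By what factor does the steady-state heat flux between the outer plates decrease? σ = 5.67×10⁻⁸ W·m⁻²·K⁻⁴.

factor ≈ 1.51

Without shield: q₀ = σΔ(T⁴)/(1/ε₁+1/ε₂−1) with denominator 5.085.
With shield the two gaps are in series; the resistances add: (1/ε₁+1/ε_s−1)+(1/ε_s+1/ε₂−1) = 3.167+4.489 = 7.656.
Heat-flux ratio q₀/q = 7.656/5.085.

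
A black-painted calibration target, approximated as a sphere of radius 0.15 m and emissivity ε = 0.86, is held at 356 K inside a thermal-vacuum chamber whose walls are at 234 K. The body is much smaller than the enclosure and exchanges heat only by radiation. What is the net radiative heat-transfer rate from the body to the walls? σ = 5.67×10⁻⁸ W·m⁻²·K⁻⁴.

For a small grey body in a large enclosure: P_net = εσA(T_body⁴ − T_wall⁴).
A = 4πr² = 0.2827 m²; T_body⁴ − T_wall⁴ = 1.606×10¹⁰ − 2.998×10⁹ = 1.306×10¹⁰ K⁴.
|P_net| = 0.86·5.67×10⁻⁸·0.2827·1.306×10¹⁰.

P_net ≈ 180 W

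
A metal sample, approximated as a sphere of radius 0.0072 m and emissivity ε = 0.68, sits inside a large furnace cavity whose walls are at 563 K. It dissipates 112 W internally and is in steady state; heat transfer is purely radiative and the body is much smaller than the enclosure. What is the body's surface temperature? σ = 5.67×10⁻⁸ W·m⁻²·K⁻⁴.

For a small grey body in a large enclosure, net radiated power = εσA(T⁴ − T_w⁴).
Steady state: P = εσA(T⁴ − T_w⁴) with A = 4πr² = 6.514×10⁻⁴ m².
T⁴ = P/(εσA) + T_w⁴ = 112/(0.68·5.67×10⁻⁸·6.514×10⁻⁴) + (563)⁴
    = 4.459×10¹² + 1.005×10¹¹ = 4.560×10¹² K⁴.

T ≈ 1460 K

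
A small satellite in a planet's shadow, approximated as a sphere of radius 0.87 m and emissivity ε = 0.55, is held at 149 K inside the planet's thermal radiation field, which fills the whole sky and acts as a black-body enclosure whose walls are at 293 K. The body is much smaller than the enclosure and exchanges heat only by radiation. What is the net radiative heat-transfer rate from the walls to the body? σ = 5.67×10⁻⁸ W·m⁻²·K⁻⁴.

P_net ≈ 2040 W

For a small grey body in a large enclosure: P_net = εσA(T_body⁴ − T_wall⁴).
A = 4πr² = 9.511 m²; T_body⁴ − T_wall⁴ = 4.929×10⁸ − 7.370×10⁹ = -6.877×10⁹ K⁴.
|P_net| = 0.55·5.67×10⁻⁸·9.511·6.877×10⁹.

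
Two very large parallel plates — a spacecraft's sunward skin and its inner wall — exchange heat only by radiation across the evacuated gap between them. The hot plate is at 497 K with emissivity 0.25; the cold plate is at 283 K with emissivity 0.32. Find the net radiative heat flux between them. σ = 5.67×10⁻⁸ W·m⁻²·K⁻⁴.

For two infinite grey parallel plates, q = σ(T₁⁴ − T₂⁴)/(1/ε₁ + 1/ε₂ − 1).
T₁⁴ − T₂⁴ = 6.101×10¹⁰ − 6.414×10⁹ = 5.460×10¹⁰ K⁴.
1/ε₁ + 1/ε₂ − 1 = 4.000 + 3.125 − 1 = 6.125.
q = 5.67×10⁻⁸ × 5.460×10¹⁰ / 6.125.

q ≈ 505 W/m²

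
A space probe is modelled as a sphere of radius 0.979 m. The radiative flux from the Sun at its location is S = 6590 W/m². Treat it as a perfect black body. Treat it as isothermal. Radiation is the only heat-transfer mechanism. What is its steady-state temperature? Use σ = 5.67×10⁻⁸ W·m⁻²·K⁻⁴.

T ≈ 413 K

At equilibrium, absorbed power = emitted power.
Absorbing cross-section = πr² = 3.011 m²; emitting surface = 4πr² = 12.04 m² (ratio 4).
S·A_cross = εσ·A_surf·T⁴  ⇒  T⁴ = S/(4σ).
T⁴ = 1.00·6590/(4·5.67×10⁻⁸) = 2.906×10¹⁰ K⁴.
T = (2.906×10¹⁰)^(1/4).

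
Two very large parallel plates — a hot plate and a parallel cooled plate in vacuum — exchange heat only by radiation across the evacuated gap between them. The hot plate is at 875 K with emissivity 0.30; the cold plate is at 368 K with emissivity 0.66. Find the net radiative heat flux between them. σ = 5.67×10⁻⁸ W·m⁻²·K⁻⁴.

For two infinite grey parallel plates, q = σ(T₁⁴ − T₂⁴)/(1/ε₁ + 1/ε₂ − 1).
T₁⁴ − T₂⁴ = 5.862×10¹¹ − 1.834×10¹⁰ = 5.678×10¹¹ K⁴.
1/ε₁ + 1/ε₂ − 1 = 3.333 + 1.515 − 1 = 3.848.
q = 5.67×10⁻⁸ × 5.678×10¹¹ / 3.848.

q ≈ 8370 W/m²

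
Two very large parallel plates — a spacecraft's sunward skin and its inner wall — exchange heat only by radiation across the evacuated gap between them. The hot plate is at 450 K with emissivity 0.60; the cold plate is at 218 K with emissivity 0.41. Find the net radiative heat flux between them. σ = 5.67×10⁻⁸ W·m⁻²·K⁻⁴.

q ≈ 707 W/m²

For two infinite grey parallel plates, q = σ(T₁⁴ − T₂⁴)/(1/ε₁ + 1/ε₂ − 1).
T₁⁴ − T₂⁴ = 4.101×10¹⁰ − 2.259×10⁹ = 3.875×10¹⁰ K⁴.
1/ε₁ + 1/ε₂ − 1 = 1.667 + 2.439 − 1 = 3.106.
q = 5.67×10⁻⁸ × 3.875×10¹⁰ / 3.106.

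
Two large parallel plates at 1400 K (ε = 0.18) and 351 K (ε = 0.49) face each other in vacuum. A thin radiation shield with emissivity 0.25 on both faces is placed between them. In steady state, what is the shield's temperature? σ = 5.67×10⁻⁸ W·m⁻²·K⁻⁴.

In steady state the net flux on the hot side equals that on the cold side.
σ(T₁⁴−T_s⁴)/D₁ = σ(T_s⁴−T₂⁴)/D₂, with D₁ = 1/ε₁+1/ε_s−1 = 8.556, D₂ = 1/ε_s+1/ε₂−1 = 5.041.
Solve for T_s⁴: T_s⁴ = (D₂·T₁⁴ + D₁·T₂⁴)/(D₁+D₂) = 1.434×10¹² K⁴.

T_s ≈ 1090 K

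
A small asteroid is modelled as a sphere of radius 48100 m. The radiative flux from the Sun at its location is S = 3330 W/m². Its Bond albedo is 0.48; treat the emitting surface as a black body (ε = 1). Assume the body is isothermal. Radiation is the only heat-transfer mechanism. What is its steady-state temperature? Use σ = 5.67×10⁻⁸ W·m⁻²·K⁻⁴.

At equilibrium, absorbed power = emitted power.
Absorbing cross-section = πr² = 7.268×10⁹ m²; emitting surface = 4πr² = 2.907×10¹⁰ m² (ratio 4).
(1−a)S·A_cross = εσ·A_surf·T⁴  ⇒  T⁴ = (1−a)S/(4σ).
T⁴ = 0.520·3330/(4·5.67×10⁻⁸) = 7.635×10⁹ K⁴.
T = (7.635×10⁹)^(1/4).

T ≈ 296 K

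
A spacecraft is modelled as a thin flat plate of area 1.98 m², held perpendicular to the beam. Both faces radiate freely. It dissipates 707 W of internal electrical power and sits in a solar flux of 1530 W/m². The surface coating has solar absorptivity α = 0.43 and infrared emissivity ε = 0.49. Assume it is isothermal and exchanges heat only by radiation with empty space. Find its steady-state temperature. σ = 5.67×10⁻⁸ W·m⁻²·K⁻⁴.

T ≈ 368 K

At steady state, absorbed solar power + internal power = radiated power.
Absorbed: α·S·A_cross = 0.43·1530·1.980 = 1303 W (cross-section A).
Total input = 1303 + 707 = 2010 W.
Radiated: εσ·A_surf·T⁴ with A_surf = 2A = 3.960 m².
T⁴ = 2010/(0.49·5.67×10⁻⁸·3.960) = 1.827×10¹⁰ K⁴.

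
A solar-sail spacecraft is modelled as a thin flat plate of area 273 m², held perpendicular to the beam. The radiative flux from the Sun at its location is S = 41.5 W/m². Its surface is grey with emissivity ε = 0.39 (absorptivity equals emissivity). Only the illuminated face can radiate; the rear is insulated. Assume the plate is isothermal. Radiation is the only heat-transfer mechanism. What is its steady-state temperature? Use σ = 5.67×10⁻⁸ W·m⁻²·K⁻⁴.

T ≈ 164 K

At equilibrium, absorbed power = emitted power.
Absorbing cross-section = A = 273.0 m²; emitting surface = A = 273.0 m² (ratio 1).
εS·A_cross = εσ·A_surf·T⁴  ⇒  T⁴ = S/(1σ)   (ε cancels).
T⁴ = 41.5/(1·5.67×10⁻⁸) = 7.319×10⁸ K⁴.
T = (7.319×10⁸)^(1/4).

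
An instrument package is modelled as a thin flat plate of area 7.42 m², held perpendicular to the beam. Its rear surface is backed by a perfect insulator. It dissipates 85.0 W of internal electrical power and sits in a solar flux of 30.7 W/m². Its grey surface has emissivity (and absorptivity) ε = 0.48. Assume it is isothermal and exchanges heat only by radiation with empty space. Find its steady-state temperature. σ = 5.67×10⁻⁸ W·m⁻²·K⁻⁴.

At steady state, absorbed solar power + internal power = radiated power.
Absorbed: α·S·A_cross = 0.48·30.7·7.420 = 109.3 W (cross-section A).
Total input = 109.3 + 85.0 = 194.3 W.
Radiated: εσ·A_surf·T⁴ with A_surf = A = 7.420 m².
T⁴ = 194.3/(0.48·5.67×10⁻⁸·7.420) = 9.624×10⁸ K⁴.

T ≈ 176 K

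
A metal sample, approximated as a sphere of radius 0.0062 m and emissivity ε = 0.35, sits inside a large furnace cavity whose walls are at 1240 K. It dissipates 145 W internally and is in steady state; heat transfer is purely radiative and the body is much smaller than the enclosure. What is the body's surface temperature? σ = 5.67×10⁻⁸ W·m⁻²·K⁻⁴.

T ≈ 2050 K

For a small grey body in a large enclosure, net radiated power = εσA(T⁴ − T_w⁴).
Steady state: P = εσA(T⁴ − T_w⁴) with A = 4πr² = 4.831×10⁻⁴ m².
T⁴ = P/(εσA) + T_w⁴ = 145/(0.35·5.67×10⁻⁸·4.831×10⁻⁴) + (1240)⁴
    = 1.513×10¹³ + 2.364×10¹² = 1.749×10¹³ K⁴.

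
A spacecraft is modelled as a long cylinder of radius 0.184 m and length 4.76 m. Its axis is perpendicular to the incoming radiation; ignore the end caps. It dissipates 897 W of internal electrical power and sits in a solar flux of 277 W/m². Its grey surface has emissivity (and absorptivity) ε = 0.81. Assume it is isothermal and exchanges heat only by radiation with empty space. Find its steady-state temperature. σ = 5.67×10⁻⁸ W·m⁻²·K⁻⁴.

At steady state, absorbed solar power + internal power = radiated power.
Absorbed: α·S·A_cross = 0.81·277·1.752 = 393.0 W (cross-section 2rL).
Total input = 393.0 + 897 = 1290 W.
Radiated: εσ·A_surf·T⁴ with A_surf = 2πrL = 5.503 m².
T⁴ = 1290/(0.81·5.67×10⁻⁸·5.503) = 5.104×10⁹ K⁴.

T ≈ 267 K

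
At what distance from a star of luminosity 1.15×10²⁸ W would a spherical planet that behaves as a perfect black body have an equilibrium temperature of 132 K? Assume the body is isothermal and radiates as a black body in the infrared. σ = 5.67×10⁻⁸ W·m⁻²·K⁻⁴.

d ≈ 3.65×10¹² m

For an isothermal black-emitting sphere, (1−a)S·πr² = σ·4πr²·T⁴ ⇒ S = 4σT⁴/(1−a).
S = 4·5.67×10⁻⁸·(132)⁴/1.00 = 68.86 W/m².
Flux falls as S = L/(4πd²), so d = √(L/(4πS)) = √(1.15×10²⁸/(4π·68.86)).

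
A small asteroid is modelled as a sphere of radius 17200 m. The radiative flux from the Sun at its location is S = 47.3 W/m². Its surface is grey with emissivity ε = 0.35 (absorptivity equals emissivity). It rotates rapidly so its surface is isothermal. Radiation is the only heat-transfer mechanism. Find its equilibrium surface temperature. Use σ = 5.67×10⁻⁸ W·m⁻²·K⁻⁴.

At equilibrium, absorbed power = emitted power.
Absorbing cross-section = πr² = 9.294×10⁸ m²; emitting surface = 4πr² = 3.718×10⁹ m² (ratio 4).
εS·A_cross = εσ·A_surf·T⁴  ⇒  T⁴ = S/(4σ)   (ε cancels).
T⁴ = 47.3/(4·5.67×10⁻⁸) = 2.086×10⁸ K⁴.
T = (2.086×10⁸)^(1/4).

T ≈ 120 K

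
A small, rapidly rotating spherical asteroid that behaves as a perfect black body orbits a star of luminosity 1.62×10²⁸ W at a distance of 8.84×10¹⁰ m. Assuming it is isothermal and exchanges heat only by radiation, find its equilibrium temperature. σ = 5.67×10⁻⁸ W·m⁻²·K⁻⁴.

T ≈ 924 K

First find the stellar flux at distance d: S = L/(4πd²) = 1.62×10²⁸/(4π·(8.84×10¹⁰)²) = 1.650×10⁵ W/m².
For an isothermal sphere, absorbed (1−a)S·πr² = emitted σ·4πr²·T⁴, so T⁴ = (1−a)S/(4σ).
T⁴ = 1.00·1.650×10⁵/(4·5.67×10⁻⁸) = 7.274×10¹¹ K⁴.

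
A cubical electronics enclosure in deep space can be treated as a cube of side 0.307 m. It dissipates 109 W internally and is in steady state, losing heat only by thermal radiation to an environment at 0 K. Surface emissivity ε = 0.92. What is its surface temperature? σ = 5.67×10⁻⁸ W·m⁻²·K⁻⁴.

Steady state: internal power = radiated power, P = εσA T⁴.
Radiating area A = 6L² = 0.5655 m².
T⁴ = P/(εσA) = 109/(0.92·5.67×10⁻⁸·0.5655) = 3.695×10⁹ K⁴.
T = (3.695×10⁹)^(1/4).

T ≈ 247 K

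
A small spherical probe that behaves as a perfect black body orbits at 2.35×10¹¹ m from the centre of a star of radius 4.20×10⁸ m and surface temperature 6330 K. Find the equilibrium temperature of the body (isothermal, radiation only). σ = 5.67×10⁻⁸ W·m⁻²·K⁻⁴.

The star's surface emits σT_*⁴; at distance d the flux is S = σT_*⁴(R_*/d)².
S = 5.67×10⁻⁸·(6330)⁴·(4.20×10⁸/2.35×10¹¹)² = 290.8 W/m².
For an isothermal sphere T⁴ = (1−a)S/(4σ) = 1.282×10⁹ K⁴.

T ≈ 189 K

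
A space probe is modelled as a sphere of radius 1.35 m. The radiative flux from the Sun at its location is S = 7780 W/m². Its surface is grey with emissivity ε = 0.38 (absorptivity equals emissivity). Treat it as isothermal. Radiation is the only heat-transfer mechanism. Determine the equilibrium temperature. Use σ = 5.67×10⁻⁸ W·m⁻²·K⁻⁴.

T ≈ 430 K

At equilibrium, absorbed power = emitted power.
Absorbing cross-section = πr² = 5.726 m²; emitting surface = 4πr² = 22.90 m² (ratio 4).
εS·A_cross = εσ·A_surf·T⁴  ⇒  T⁴ = S/(4σ)   (ε cancels).
T⁴ = 7780/(4·5.67×10⁻⁸) = 3.430×10¹⁰ K⁴.
T = (3.430×10¹⁰)^(1/4).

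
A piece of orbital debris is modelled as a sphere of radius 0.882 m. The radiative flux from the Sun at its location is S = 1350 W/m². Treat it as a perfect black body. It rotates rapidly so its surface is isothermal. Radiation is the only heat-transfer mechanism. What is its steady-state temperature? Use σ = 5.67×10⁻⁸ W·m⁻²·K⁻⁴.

At equilibrium, absorbed power = emitted power.
Absorbing cross-section = πr² = 2.444 m²; emitting surface = 4πr² = 9.776 m² (ratio 4).
S·A_cross = εσ·A_surf·T⁴  ⇒  T⁴ = S/(4σ).
T⁴ = 1.00·1350/(4·5.67×10⁻⁸) = 5.952×10⁹ K⁴.
T = (5.952×10⁹)^(1/4).

T ≈ 278 K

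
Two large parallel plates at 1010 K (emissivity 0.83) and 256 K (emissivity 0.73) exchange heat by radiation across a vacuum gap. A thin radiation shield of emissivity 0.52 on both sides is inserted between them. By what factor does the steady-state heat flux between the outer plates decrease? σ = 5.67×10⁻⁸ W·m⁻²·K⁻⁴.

Without shield: q₀ = σΔ(T⁴)/(1/ε₁+1/ε₂−1) with denominator 1.575.
With shield the two gaps are in series; the resistances add: (1/ε₁+1/ε_s−1)+(1/ε_s+1/ε₂−1) = 2.128+2.293 = 4.421.
Heat-flux ratio q₀/q = 4.421/1.575.

factor ≈ 2.81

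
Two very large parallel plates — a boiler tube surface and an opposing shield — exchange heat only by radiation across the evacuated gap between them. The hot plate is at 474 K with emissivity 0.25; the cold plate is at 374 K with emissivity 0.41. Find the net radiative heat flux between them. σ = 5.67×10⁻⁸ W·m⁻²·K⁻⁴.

q ≈ 322 W/m²

For two infinite grey parallel plates, q = σ(T₁⁴ − T₂⁴)/(1/ε₁ + 1/ε₂ − 1).
T₁⁴ − T₂⁴ = 5.048×10¹⁰ − 1.957×10¹⁰ = 3.091×10¹⁰ K⁴.
1/ε₁ + 1/ε₂ − 1 = 4.000 + 2.439 − 1 = 5.439.
q = 5.67×10⁻⁸ × 3.091×10¹⁰ / 5.439.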